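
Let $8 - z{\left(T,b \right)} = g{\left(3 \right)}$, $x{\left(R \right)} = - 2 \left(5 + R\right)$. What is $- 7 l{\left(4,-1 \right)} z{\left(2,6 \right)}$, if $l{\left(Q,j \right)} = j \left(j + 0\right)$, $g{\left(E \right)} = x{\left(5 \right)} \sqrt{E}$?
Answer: $-56 - 140 \sqrt{3} \approx -298.49$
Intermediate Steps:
$x{\left(R \right)} = -10 - 2 R$
$g{\left(E \right)} = - 20 \sqrt{E}$ ($g{\left(E \right)} = \left(-10 - 10\right) \sqrt{E} = - 20 \sqrt{E}$)
$l{\left(Q,j \right)} = j^{2}$ ($l{\left(Q,j \right)} = j j = j^{2}$)
$z{\left(T,b \right)} = 8 + 20 \sqrt{3}$ ($z{\left(T,b \right)} = 8 - - 20 \sqrt{3} = 8 + 20 \sqrt{3}$)
$- 7 l{\left(4,-1 \right)} z{\left(2,6 \right)} = - 7 \left(-1\right)^{2} \left(8 + 20 \sqrt{3}\right) = \left(-7\right) 1 \left(8 + 20 \sqrt{3}\right) = - 7 \left(8 + 20 \sqrt{3}\right) = -56 - 140 \sqrt{3}$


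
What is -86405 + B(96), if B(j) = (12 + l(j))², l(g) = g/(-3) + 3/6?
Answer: -344099/4 ≈ -86025.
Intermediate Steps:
l(g) = ½ - g/3 (l(g) = g*(-⅓) + 3*(⅙) = -g/3 + ½ = ½ - g/3)
B(j) = (25/2 - j/3)² (B(j) = (12 + (½ - j/3))² = (25/2 - j/3)²)
-86405 + B(96) = -86405 + (-75 + 2*96)²/36 = -86405 + (-75 + 192)²/36 = -86405 + (1/36)*117² = -86405 + (1/36)*13689 = -86405 + 1521/4 = -344099/4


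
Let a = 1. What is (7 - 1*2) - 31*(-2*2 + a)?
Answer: 98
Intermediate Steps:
(7 - 1*2) - 31*(-2*2 + a) = (7 - 1*2) - 31*(-2*2 + 1) = (7 - 2) - 31*(-4 + 1) = 5 - 31*(-3) = 5 + 93 = 98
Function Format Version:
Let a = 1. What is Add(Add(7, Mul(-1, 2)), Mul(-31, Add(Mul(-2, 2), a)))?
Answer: 98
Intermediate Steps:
Add(Add(7, Mul(-1, 2)), Mul(-31, Add(Mul(-2, 2), a))) = Add(Add(7, Mul(-1, 2)), Mul(-31, Add(Mul(-2, 2), 1))) = Add(Add(7, -2), Mul(-31, Add(-4, 1))) = Add(5, Mul(-31, -3)) = Add(5, 93) = 98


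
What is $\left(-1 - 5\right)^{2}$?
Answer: $36$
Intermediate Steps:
$\left(-1 - 5\right)^{2} = \left(-6\right)^{2} = 36$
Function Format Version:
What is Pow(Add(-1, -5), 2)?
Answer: 36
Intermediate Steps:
Pow(Add(-1, -5), 2) = Pow(-6, 2) = 36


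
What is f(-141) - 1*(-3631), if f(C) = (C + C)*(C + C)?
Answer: 83155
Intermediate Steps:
f(C) = 4*C² (f(C) = (2*C)*(2*C) = 4*C²)
f(-141) - 1*(-3631) = 4*(-141)² - 1*(-3631) = 4*19881 + 3631 = 79524 + 3631 = 83155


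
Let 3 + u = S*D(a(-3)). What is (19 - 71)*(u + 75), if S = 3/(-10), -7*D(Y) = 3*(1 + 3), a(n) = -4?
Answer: -131976/35 ≈ -3770.7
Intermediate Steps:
D(Y) = -12/7 (D(Y) = -3*(1 + 3)/7 = -3*4/7 = -1/7*12 = -12/7)
S = -3/10 (S = 3*(-1/10) = -3/10 ≈ -0.30000)
u = -87/35 (u = -3 - 3/10*(-12/7) = -3 + 18/35 = -87/35 ≈ -2.4857)
(19 - 71)*(u + 75) = (19 - 71)*(-87/35 + 75) = -52*2538/35 = -131976/35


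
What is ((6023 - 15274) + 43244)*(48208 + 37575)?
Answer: 2916021519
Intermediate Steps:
((6023 - 15274) + 43244)*(48208 + 37575) = (-9251 + 43244)*85783 = 33993*85783 = 2916021519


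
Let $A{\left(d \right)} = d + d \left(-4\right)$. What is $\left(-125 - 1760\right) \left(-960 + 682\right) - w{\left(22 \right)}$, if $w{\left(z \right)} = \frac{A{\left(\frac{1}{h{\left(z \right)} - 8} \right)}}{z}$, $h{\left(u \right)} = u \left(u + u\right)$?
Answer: $\frac{3689171201}{7040} \approx 5.2403 \cdot 10^{5}$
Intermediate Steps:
$h{\left(u \right)} = 2 u^{2}$ ($h{\left(u \right)} = u 2 u = 2 u^{2}$)
$A{\left(d \right)} = - 3 d$ ($A{\left(d \right)} = d - 4 d = - 3 d$)
$w{\left(z \right)} = - \frac{3}{z \left(-8 + 2 z^{2}\right)}$ ($w{\left(z \right)} = \frac{\left(-3\right) \frac{1}{2 z^{2} - 8}}{z} = \frac{\left(-3\right) \frac{1}{-8 + 2 z^{2}}}{z} = - \frac{3}{z \left(-8 + 2 z^{2}\right)}$)
$\left(-125 - 1760\right) \left(-960 + 682\right) - w{\left(22 \right)} = \left(-125 - 1760\right) \left(-960 + 682\right) - - \frac{3}{2 \cdot 22 \left(-4 + 22^{2}\right)} = \left(-1885\right) \left(-278\right) - \left(- \frac{3}{2}\right) \frac{1}{22} \frac{1}{-4 + 484} = 524030 - \left(- \frac{3}{2}\right) \frac{1}{22} \cdot \frac{1}{480} = 524030 - - \frac{1}{7040} = 524030 + \frac{1}{7040} = \frac{3689171201}{7040}$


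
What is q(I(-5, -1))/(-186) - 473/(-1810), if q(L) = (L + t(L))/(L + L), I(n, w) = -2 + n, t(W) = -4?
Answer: 605891/2356620 ≈ 0.25710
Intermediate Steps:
q(L) = (-4 + L)/(2*L) (q(L) = (L - 4)/(L + L) = (-4 + L)/((2*L)) = (-4 + L)*(1/(2*L)) = (-4 + L)/(2*L))
q(I(-5, -1))/(-186) - 473/(-1810) = ((-4 + (-2 - 5))/(2*(-2 - 5)))/(-186) - 473/(-1810) = ((½)*(-4 - 7)/(-7))*(-1/186) - 473*(-1/1810) = ((½)*(-⅐)*(-11))*(-1/186) + 473/1810 = (11/14)*(-1/186) + 473/1810 = -11/2604 + 473/1810 = 605891/2356620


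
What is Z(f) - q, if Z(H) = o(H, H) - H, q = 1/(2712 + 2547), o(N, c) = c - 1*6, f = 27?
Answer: -31555/5259 ≈ -6.0002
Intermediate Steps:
o(N, c) = -6 + c (o(N, c) = c - 6 = -6 + c)
q = 1/5259 ≈ 0.00019015
Z(H) = -6 (Z(H) = (-6 + H) - H = -6)
Z(f) - q = -6 - 1*1/5259 = -6 - 1/5259 = -31555/5259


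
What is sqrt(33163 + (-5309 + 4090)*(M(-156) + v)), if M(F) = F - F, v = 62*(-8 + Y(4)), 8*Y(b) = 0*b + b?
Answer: sqrt(599998) ≈ 774.60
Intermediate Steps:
Y(b) = b/8 (Y(b) = (0*b + b)/8 = (0 + b)/8 = b/8)
v = -465 (v = 62*(-8 + (1/8)*4) = 62*(-8 + 1/2) = 62*(-15/2) = -465)
M(F) = 0
sqrt(33163 + (-5309 + 4090)*(M(-156) + v)) = sqrt(33163 + (-5309 + 4090)*(0 - 465)) = sqrt(33163 - 1219*(-465)) = sqrt(33163 + 566835) = sqrt(599998)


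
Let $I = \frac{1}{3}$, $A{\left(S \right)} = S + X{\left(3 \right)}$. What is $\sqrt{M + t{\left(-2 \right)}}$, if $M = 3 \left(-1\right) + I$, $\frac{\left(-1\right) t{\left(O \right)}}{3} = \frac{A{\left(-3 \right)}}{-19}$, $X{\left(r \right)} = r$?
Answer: $\frac{2 i \sqrt{6}}{3} \approx 1.633 i$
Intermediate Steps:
$A{\left(S \right)} = 3 + S$ ($A{\left(S \right)} = S + 3 = 3 + S$)
$I = \frac{1}{3} \approx 0.33333$
$t{\left(O \right)} = 0$ ($t{\left(O \right)} = - 3 \frac{3 - 3}{-19} = - 3 \cdot 0 \left(- \frac{1}{19}\right) = \left(-3\right) 0 = 0$)
$M = - \frac{8}{3}$ ($M = 3 \left(-1\right) + \frac{1}{3} = -3 + \frac{1}{3} = - \frac{8}{3} \approx -2.6667$)
$\sqrt{M + t{\left(-2 \right)}} = \sqrt{- \frac{8}{3} + 0} = \sqrt{- \frac{8}{3}} = \frac{2 i \sqrt{6}}{3}$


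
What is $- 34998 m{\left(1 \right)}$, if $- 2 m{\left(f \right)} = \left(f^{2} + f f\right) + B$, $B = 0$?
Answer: $34998$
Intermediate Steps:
$m{\left(f \right)} = - f^{2}$ ($m{\left(f \right)} = - \frac{\left(f^{2} + f f\right) + 0}{2} = - \frac{\left(f^{2} + f^{2}\right) + 0}{2} = - \frac{2 f^{2} + 0}{2} = - \frac{2 f^{2}}{2} = - f^{2}$)
$- 34998 m{\left(1 \right)} = - 34998 \left(- 1^{2}\right) = - 34998 \left(\left(-1\right) 1\right) = \left(-34998\right) \left(-1\right) = 34998$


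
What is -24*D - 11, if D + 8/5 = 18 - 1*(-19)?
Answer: -4303/5 ≈ -860.60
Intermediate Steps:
D = 177/5 (D = -8/5 + (18 - 1*(-19)) = -8/5 + (18 + 19) = -8/5 + 37 = 177/5 ≈ 35.400)
-24*D - 11 = -24*177/5 - 11 = -4248/5 - 11 = -4303/5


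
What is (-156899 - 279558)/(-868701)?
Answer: 436457/868701 ≈ 0.50243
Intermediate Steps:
(-156899 - 279558)/(-868701) = -436457*(-1/868701) = 436457/868701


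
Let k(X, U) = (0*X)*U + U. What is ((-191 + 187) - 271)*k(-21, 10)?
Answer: -2750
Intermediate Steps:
k(X, U) = U (k(X, U) = 0*U + U = 0 + U = U)
((-191 + 187) - 271)*k(-21, 10) = ((-191 + 187) - 271)*10 = (-4 - 271)*10 = -275*10 = -2750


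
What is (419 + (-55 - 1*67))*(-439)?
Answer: -130383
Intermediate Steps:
(419 + (-55 - 1*67))*(-439) = (419 + (-55 - 67))*(-439) = (419 - 122)*(-439) = 297*(-439) = -130383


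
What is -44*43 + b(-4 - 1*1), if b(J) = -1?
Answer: -1893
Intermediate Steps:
-44*43 + b(-4 - 1*1) = -44*43 - 1 = -1892 - 1 = -1893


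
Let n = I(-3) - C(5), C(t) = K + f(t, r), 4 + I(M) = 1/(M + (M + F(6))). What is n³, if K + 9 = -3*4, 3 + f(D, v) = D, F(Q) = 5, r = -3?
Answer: 2744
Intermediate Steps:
f(D, v) = -3 + D
K = -21 (K = -9 - 3*4 = -9 - 12 = -21)
I(M) = -4 + 1/(5 + 2*M) (I(M) = -4 + 1/(M + (M + 5)) = -4 + 1/(M + (5 + M)) = -4 + 1/(5 + 2*M))
C(t) = -24 + t (C(t) = -21 + (-3 + t) = -24 + t)
n = 14 (n = (-19 - 8*(-3))/(5 + 2*(-3)) - (-24 + 5) = (-19 + 24)/(5 - 6) - 1*(-19) = 5/(-1) + 19 = -1*5 + 19 = -5 + 19 = 14)
n³ = 14³ = 2744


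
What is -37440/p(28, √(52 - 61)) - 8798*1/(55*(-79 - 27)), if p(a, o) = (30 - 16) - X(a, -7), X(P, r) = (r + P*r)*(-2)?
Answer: 261467/2695 ≈ 97.019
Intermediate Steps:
X(P, r) = -2*r - 2*P*r
p(a, o) = -14*a (p(a, o) = (30 - 16) - (-2)*(-7)*(1 + a) = 14 - (14 + 14*a) = 14 + (-14 - 14*a) = -14*a)
-37440/p(28, √(52 - 61)) - 8798*1/(55*(-79 - 27)) = -37440/((-14*28)) - 8798*1/(55*(-79 - 27)) = -37440/(-392) - 8798/((-106*55)) = -37440*(-1/392) - 8798/(-5830) = 4680/49 - 8798*(-1/5830) = 4680/49 + 83/55 = 261467/2695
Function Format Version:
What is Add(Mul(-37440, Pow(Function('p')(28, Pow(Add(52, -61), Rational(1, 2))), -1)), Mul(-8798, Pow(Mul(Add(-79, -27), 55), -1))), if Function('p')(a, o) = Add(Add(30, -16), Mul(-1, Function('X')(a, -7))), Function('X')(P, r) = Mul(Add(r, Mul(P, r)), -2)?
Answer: Rational(261467, 2695) ≈ 97.019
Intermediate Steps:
Function('X')(P, r) = Add(Mul(-2, r), Mul(-2, P, r))
Function('p')(a, o) = Mul(-14, a) (Function('p')(a, o) = Add(Add(30, -16), Mul(-1, Mul(-2, -7, Add(1, a)))) = Add(14, Mul(-1, Add(14, Mul(14, a)))) = Add(14, Add(-14, Mul(-14, a))) = Mul(-14, a))
Add(Mul(-37440, Pow(Function('p')(28, Pow(Add(52, -61), Rational(1, 2))), -1)), Mul(-8798, Pow(Mul(Add(-79, -27), 55), -1))) = Add(Mul(-37440, Pow(Mul(-14, 28), -1)), Mul(-8798, Pow(Mul(Add(-79, -27), 55), -1))) = Add(Mul(-37440, Pow(-392, -1)), Mul(-8798, Pow(Mul(-106, 55), -1))) = Add(Mul(-37440, Rational(-1, 392)), Mul(-8798, Pow(-5830, -1))) = Add(Rational(4680, 49), Mul(-8798, Rational(-1, 5830))) = Add(Rational(4680, 49), Rational(83, 55)) = Rational(261467, 2695)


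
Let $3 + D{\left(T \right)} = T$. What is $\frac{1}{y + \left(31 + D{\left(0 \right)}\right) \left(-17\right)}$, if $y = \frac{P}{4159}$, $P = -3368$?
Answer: $- \frac{4159}{1983052} \approx -0.0020973$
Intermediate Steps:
$D{\left(T \right)} = -3 + T$
$y = - \frac{3368}{4159} \approx -0.80981$
$\frac{1}{y + \left(31 + D{\left(0 \right)}\right) \left(-17\right)} = \frac{1}{- \frac{3368}{4159} + \left(31 + \left(-3 + 0\right)\right) \left(-17\right)} = \frac{1}{- \frac{3368}{4159} + \left(31 - 3\right) \left(-17\right)} = \frac{1}{- \frac{3368}{4159} + 28 \left(-17\right)} = \frac{1}{- \frac{3368}{4159} - 476} = \frac{1}{- \frac{1983052}{4159}} = - \frac{4159}{1983052}$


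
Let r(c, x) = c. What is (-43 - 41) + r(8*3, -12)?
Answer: -60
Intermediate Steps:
(-43 - 41) + r(8*3, -12) = (-43 - 41) + 8*3 = -84 + 24 = -60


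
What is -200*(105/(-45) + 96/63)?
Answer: 3400/21 ≈ 161.90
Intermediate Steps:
-200*(105/(-45) + 96/63) = -200*(105*(-1/45) + 96*(1/63)) = -200*(-7/3 + 32/21) = -200*(-17/21) = 3400/21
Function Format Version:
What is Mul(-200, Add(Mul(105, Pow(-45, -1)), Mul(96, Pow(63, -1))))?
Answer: Rational(3400, 21) ≈ 161.90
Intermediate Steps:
Mul(-200, Add(Mul(105, Pow(-45, -1)), Mul(96, Pow(63, -1)))) = Mul(-200, Add(Mul(105, Rational(-1, 45)), Mul(96, Rational(1, 63)))) = Mul(-200, Add(Rational(-7, 3), Rational(32, 21))) = Mul(-200, Rational(-17, 21)) = Rational(3400, 21)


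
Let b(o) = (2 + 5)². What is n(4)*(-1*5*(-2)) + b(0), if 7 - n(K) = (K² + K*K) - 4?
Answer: -161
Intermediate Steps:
n(K) = 11 - 2*K² (n(K) = 7 - ((K² + K*K) - 4) = 7 - ((K² + K²) - 4) = 7 - (2*K² - 4) = 7 - (-4 + 2*K²) = 7 + (4 - 2*K²) = 11 - 2*K²)
b(o) = 49 (b(o) = 7² = 49)
n(4)*(-1*5*(-2)) + b(0) = (11 - 2*4²)*(-1*5*(-2)) + 49 = (11 - 2*16)*(-5*(-2)) + 49 = (11 - 32)*10 + 49 = -21*10 + 49 = -210 + 49 = -161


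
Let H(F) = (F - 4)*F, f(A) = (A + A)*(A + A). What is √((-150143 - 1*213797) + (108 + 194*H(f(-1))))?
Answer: 2*I*√90958 ≈ 603.18*I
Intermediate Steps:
f(A) = 4*A² (f(A) = (2*A)*(2*A) = 4*A²)
H(F) = F*(-4 + F) (H(F) = (-4 + F)*F = F*(-4 + F))
√((-150143 - 1*213797) + (108 + 194*H(f(-1)))) = √((-150143 - 1*213797) + (108 + 194*((4*(-1)²)*(-4 + 4*(-1)²)))) = √((-150143 - 213797) + (108 + 194*((4*1)*(-4 + 4*1)))) = √(-363940 + (108 + 194*(4*(-4 + 4)))) = √(-363940 + (108 + 194*(4*0))) = √(-363940 + (108 + 194*0)) = √(-363940 + (108 + 0)) = √(-363940 + 108) = √(-363832) = 2*I*√90958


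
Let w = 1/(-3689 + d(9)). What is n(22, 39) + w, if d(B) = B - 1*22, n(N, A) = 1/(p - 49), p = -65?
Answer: -106/11723 ≈ -0.0090421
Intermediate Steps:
n(N, A) = -1/114 (n(N, A) = 1/(-65 - 49) = 1/(-114) = -1/114)
d(B) = -22 + B (d(B) = B - 22 = -22 + B)
w = -1/3702 (w = 1/(-3689 + (-22 + 9)) = 1/(-3689 - 13) = 1/(-3702) = -1/3702 ≈ -0.00027012)
n(22, 39) + w = -1/114 - 1/3702 = -106/11723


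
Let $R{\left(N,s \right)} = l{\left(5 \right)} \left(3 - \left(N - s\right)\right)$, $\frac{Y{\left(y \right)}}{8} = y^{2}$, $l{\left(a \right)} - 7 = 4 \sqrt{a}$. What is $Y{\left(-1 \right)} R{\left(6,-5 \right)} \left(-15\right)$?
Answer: $6720 + 3840 \sqrt{5} \approx 15307.0$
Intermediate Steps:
$l{\left(a \right)} = 7 + 4 \sqrt{a}$
$Y{\left(y \right)} = 8 y^{2}$
$R{\left(N,s \right)} = \left(7 + 4 \sqrt{5}\right) \left(3 + s - N\right)$ ($R{\left(N,s \right)} = \left(7 + 4 \sqrt{5}\right) \left(3 - \left(N - s\right)\right) = \left(7 + 4 \sqrt{5}\right) \left(3 + s - N\right)$)
$Y{\left(-1 \right)} R{\left(6,-5 \right)} \left(-15\right) = 8 \left(-1\right)^{2} \left(7 + 4 \sqrt{5}\right) \left(3 - 5 - 6\right) \left(-15\right) = 8 \cdot 1 \left(7 + 4 \sqrt{5}\right) \left(3 - 5 - 6\right) \left(-15\right) = 8 \left(7 + 4 \sqrt{5}\right) \left(-8\right) \left(-15\right) = 8 \left(-56 - 32 \sqrt{5}\right) \left(-15\right) = \left(-448 - 256 \sqrt{5}\right) \left(-15\right) = 6720 + 3840 \sqrt{5}$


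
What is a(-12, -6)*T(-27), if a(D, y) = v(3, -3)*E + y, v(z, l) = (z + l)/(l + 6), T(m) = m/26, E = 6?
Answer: 81/13 ≈ 6.2308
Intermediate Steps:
T(m) = m/26 (T(m) = m*(1/26) = m/26)
v(z, l) = (l + z)/(6 + l)
a(D, y) = y (a(D, y) = ((-3 + 3)/(6 - 3))*6 + y = (0/3)*6 + y = ((⅓)*0)*6 + y = 0*6 + y = 0 + y = y)
a(-12, -6)*T(-27) = -3*(-27)/13 = -6*(-27/26) = 81/13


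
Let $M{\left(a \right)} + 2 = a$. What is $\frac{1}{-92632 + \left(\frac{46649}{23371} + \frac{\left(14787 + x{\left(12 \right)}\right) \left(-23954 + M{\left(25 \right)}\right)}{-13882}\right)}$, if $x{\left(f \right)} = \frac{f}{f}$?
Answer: $- \frac{162218111}{10890863648449} \approx -1.4895 \cdot 10^{-5}$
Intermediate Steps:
$M{\left(a \right)} = -2 + a$
$x{\left(f \right)} = 1$
$\frac{1}{-92632 + \left(\frac{46649}{23371} + \frac{\left(14787 + x{\left(12 \right)}\right) \left(-23954 + M{\left(25 \right)}\right)}{-13882}\right)} = \frac{1}{-92632 + \left(\frac{46649}{23371} + \frac{\left(14787 + 1\right) \left(-23954 + \left(-2 + 25\right)\right)}{-13882}\right)} = \frac{1}{-92632 + \left(46649 \cdot \frac{1}{23371} + 14788 \left(-23954 + 23\right) \left(- \frac{1}{13882}\right)\right)} = \frac{1}{-92632 + \left(\frac{46649}{23371} + 14788 \left(-23931\right) \left(- \frac{1}{13882}\right)\right)} = \frac{1}{-92632 + \left(\frac{46649}{23371} - - \frac{176945814}{6941}\right)} = \frac{1}{-92632 + \left(\frac{46649}{23371} + \frac{176945814}{6941}\right)} = \frac{1}{-92632 + \frac{4135724409703}{162218111}} = \frac{1}{- \frac{10890863648449}{162218111}} = - \frac{162218111}{10890863648449}$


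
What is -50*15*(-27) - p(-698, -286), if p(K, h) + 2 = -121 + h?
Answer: 20659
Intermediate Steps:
p(K, h) = -123 + h (p(K, h) = -2 + (-121 + h) = -123 + h)
-50*15*(-27) - p(-698, -286) = -50*15*(-27) - (-123 - 286) = -750*(-27) - 1*(-409) = 20250 + 409 = 20659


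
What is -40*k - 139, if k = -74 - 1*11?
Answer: 3261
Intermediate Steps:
k = -85 (k = -74 - 11 = -85)
-40*k - 139 = -40*(-85) - 139 = 3400 - 139 = 3261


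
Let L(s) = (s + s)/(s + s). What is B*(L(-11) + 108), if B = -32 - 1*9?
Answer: -4469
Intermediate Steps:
L(s) = 1 (L(s) = (2*s)/((2*s)) = (2*s)*(1/(2*s)) = 1)
B = -41 (B = -32 - 9 = -41)
B*(L(-11) + 108) = -41*(1 + 108) = -41*109 = -4469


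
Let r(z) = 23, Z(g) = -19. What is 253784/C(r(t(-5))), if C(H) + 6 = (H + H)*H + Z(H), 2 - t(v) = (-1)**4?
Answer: 253784/1033 ≈ 245.68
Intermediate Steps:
t(v) = 1 (t(v) = 2 - 1*(-1)**4 = 2 - 1*1 = 2 - 1 = 1)
C(H) = -25 + 2*H**2 (C(H) = -6 + ((H + H)*H - 19) = -6 + ((2*H)*H - 19) = -6 + (2*H**2 - 19) = -6 + (-19 + 2*H**2) = -25 + 2*H**2)
253784/C(r(t(-5))) = 253784/(-25 + 2*23**2) = 253784/(-25 + 2*529) = 253784/(-25 + 1058) = 253784/1033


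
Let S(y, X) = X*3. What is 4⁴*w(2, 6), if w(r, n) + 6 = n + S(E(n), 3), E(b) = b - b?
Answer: 2304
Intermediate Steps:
E(b) = 0
S(y, X) = 3*X
w(r, n) = 3 + n (w(r, n) = -6 + (n + 3*3) = -6 + (n + 9) = -6 + (9 + n) = 3 + n)
4⁴*w(2, 6) = 4⁴*(3 + 6) = 256*9 = 2304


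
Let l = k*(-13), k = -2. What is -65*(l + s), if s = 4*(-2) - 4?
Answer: -910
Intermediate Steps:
l = 26 (l = -2*(-13) = 26)
s = -12 (s = -8 - 4 = -12)
-65*(l + s) = -65*(26 - 12) = -65*14 = -910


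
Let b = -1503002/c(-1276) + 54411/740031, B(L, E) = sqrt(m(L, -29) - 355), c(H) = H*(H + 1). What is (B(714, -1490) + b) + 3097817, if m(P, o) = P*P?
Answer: 621605947407996523/200659405650 + sqrt(509441) ≈ 3.0985e+6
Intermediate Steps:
m(P, o) = P**2
c(H) = H*(1 + H)
B(L, E) = sqrt(-355 + L**2) (B(L, E) = sqrt(L**2 - 355) = sqrt(-355 + L**2))
b = -170624469527/200659405650 (b = -1503002*(-1/(1276*(1 - 1276))) + 54411/740031 = -1503002/((-1276*(-1275))) + 54411*(1/740031) = -1503002/1626900 + 18137/246677 = -1503002*1/1626900 + 18137/246677 = -751501/813450 + 18137/246677 = -170624469527/200659405650 ≈ -0.85032)
(B(714, -1490) + b) + 3097817 = (sqrt(-355 + 714**2) - 170624469527/200659405650) + 3097817 = (sqrt(-355 + 509796) - 170624469527/200659405650) + 3097817 = (sqrt(509441) - 170624469527/200659405650) + 3097817 = (-170624469527/200659405650 + sqrt(509441)) + 3097817 = 621605947407996523/200659405650 + sqrt(509441)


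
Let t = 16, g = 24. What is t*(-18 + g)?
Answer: 96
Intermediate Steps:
t*(-18 + g) = 16*(-18 + 24) = 16*6 = 96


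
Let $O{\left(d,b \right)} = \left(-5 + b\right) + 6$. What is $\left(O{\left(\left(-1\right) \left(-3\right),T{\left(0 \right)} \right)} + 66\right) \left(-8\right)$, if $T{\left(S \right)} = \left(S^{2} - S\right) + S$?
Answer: $-536$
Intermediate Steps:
$T{\left(S \right)} = S^{2}$
$O{\left(d,b \right)} = 1 + b$
$\left(O{\left(\left(-1\right) \left(-3\right),T{\left(0 \right)} \right)} + 66\right) \left(-8\right) = \left(\left(1 + 0^{2}\right) + 66\right) \left(-8\right) = \left(\left(1 + 0\right) + 66\right) \left(-8\right) = \left(1 + 66\right) \left(-8\right) = 67 \left(-8\right) = -536$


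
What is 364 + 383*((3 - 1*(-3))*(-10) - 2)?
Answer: -23382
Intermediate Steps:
364 + 383*((3 - 1*(-3))*(-10) - 2) = 364 + 383*((3 + 3)*(-10) - 2) = 364 + 383*(6*(-10) - 2) = 364 + 383*(-60 - 2) = 364 + 383*(-62) = 364 - 23746 = -23382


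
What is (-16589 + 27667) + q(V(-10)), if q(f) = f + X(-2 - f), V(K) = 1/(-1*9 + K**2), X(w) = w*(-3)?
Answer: 1008648/91 ≈ 11084.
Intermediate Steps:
X(w) = -3*w
V(K) = 1/(-9 + K**2)
q(f) = 6 + 4*f (q(f) = f - 3*(-2 - f) = f + (6 + 3*f) = 6 + 4*f)
(-16589 + 27667) + q(V(-10)) = (-16589 + 27667) + (6 + 4/(-9 + (-10)**2)) = 11078 + (6 + 4/(-9 + 100)) = 11078 + (6 + 4/91) = 11078 + 550/91 = 1008648/91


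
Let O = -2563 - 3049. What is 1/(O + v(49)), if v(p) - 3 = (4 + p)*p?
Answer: -1/3012 ≈ -0.00033201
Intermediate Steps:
O = -5612
v(p) = 3 + p*(4 + p) (v(p) = 3 + (4 + p)*p = 3 + p*(4 + p))
1/(O + v(49)) = 1/(-5612 + (3 + 49² + 4*49)) = 1/(-5612 + (3 + 2401 + 196)) = 1/(-5612 + 2600) = 1/(-3012) = -1/3012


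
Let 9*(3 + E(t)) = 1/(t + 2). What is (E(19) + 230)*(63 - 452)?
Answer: -16689656/189 ≈ -88305.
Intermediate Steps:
E(t) = -3 + 1/(9*(2 + t)) (E(t) = -3 + 1/(9*(t + 2)) = -3 + 1/(9*(2 + t)))
(E(19) + 230)*(63 - 452) = ((-53 - 27*19)/(9*(2 + 19)) + 230)*(63 - 452) = ((1/9)*(-53 - 513)/21 + 230)*(-389) = ((1/9)*(1/21)*(-566) + 230)*(-389) = (-566/189 + 230)*(-389) = (42904/189)*(-389) = -16689656/189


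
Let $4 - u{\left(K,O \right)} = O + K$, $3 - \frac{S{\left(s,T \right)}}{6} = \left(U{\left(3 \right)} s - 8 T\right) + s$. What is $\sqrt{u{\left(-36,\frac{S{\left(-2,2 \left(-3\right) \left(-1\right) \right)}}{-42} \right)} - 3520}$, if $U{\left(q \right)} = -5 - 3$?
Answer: $\frac{i \sqrt{170261}}{7} \approx 58.947 i$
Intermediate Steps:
$U{\left(q \right)} = -8$ ($U{\left(q \right)} = -5 - 3 = -8$)
$S{\left(s,T \right)} = 18 + 42 s + 48 T$ ($S{\left(s,T \right)} = 18 - 6 \left(\left(- 8 s - 8 T\right) + s\right) = 18 - 6 \left(\left(- 8 T - 8 s\right) + s\right) = 18 - 6 \left(- 8 T - 7 s\right) = 18 + \left(42 s + 48 T\right) = 18 + 42 s + 48 T$)
$u{\left(K,O \right)} = 4 - K - O$ ($u{\left(K,O \right)} = 4 - \left(O + K\right) = 4 - \left(K + O\right) = 4 - K - O$)
$\sqrt{u{\left(-36,\frac{S{\left(-2,2 \left(-3\right) \left(-1\right) \right)}}{-42} \right)} - 3520} = \sqrt{\left(4 - -36 - \frac{18 + 42 \left(-2\right) + 48 \cdot 2 \left(-3\right) \left(-1\right)}{-42}\right) - 3520} = \sqrt{\left(4 + 36 - \left(18 - 84 + 48 \left(\left(-6\right) \left(-1\right)\right)\right) \left(- \frac{1}{42}\right)\right) - 3520} = \sqrt{\left(4 + 36 - \left(18 - 84 + 48 \cdot 6\right) \left(- \frac{1}{42}\right)\right) - 3520} = \sqrt{\left(4 + 36 - \left(18 - 84 + 288\right) \left(- \frac{1}{42}\right)\right) - 3520} = \sqrt{\left(4 + 36 - 222 \left(- \frac{1}{42}\right)\right) - 3520} = \sqrt{\left(4 + 36 - - \frac{37}{7}\right) - 3520} = \sqrt{\left(4 + 36 + \frac{37}{7}\right) - 3520} = \sqrt{\frac{317}{7} - 3520} = \sqrt{- \frac{24323}{7}} = \frac{i \sqrt{170261}}{7}$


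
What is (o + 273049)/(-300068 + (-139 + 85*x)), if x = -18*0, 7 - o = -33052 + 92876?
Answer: -213232/300207 ≈ -0.71028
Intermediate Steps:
o = -59817 (o = 7 - (-33052 + 92876) = 7 - 1*59824 = 7 - 59824 = -59817)
x = 0
(o + 273049)/(-300068 + (-139 + 85*x)) = (-59817 + 273049)/(-300068 + (-139 + 85*0)) = 213232/(-300068 + (-139 + 0)) = 213232/(-300068 - 139) = 213232/(-300207) = 213232*(-1/300207) = -213232/300207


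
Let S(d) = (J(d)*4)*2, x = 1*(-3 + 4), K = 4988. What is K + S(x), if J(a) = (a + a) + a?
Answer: 5012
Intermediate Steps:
J(a) = 3*a (J(a) = 2*a + a = 3*a)
x = 1 (x = 1*1 = 1)
S(d) = 24*d (S(d) = ((3*d)*4)*2 = (12*d)*2 = 24*d)
K + S(x) = 4988 + 24*1 = 4988 + 24 = 5012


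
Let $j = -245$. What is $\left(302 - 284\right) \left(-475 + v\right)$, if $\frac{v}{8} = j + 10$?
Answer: $-42390$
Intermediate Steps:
$v = -1880$ ($v = 8 \left(-245 + 10\right) = 8 \left(-235\right) = -1880$)
$\left(302 - 284\right) \left(-475 + v\right) = \left(302 - 284\right) \left(-475 - 1880\right) = 18 \left(-2355\right) = -42390$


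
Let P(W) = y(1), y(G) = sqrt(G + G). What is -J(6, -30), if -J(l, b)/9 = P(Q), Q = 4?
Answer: 9*sqrt(2) ≈ 12.728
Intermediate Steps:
y(G) = sqrt(2)*sqrt(G) (y(G) = sqrt(2*G) = sqrt(2)*sqrt(G))
P(W) = sqrt(2) (P(W) = sqrt(2)*sqrt(1) = sqrt(2)*1 = sqrt(2))
J(l, b) = -9*sqrt(2)
-J(6, -30) = -(-9)*sqrt(2) = 9*sqrt(2)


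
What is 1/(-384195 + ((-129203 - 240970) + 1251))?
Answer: -1/753117 ≈ -1.3278e-6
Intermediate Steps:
1/(-384195 + ((-129203 - 240970) + 1251)) = 1/(-384195 + (-370173 + 1251)) = 1/(-384195 - 368922) = 1/(-753117) = -1/753117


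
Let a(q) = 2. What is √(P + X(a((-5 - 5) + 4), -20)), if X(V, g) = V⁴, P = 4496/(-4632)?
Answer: √5038458/579 ≈ 3.8768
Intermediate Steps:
P = -562/579 (P = 4496*(-1/4632) = -562/579 ≈ -0.97064)
√(P + X(a((-5 - 5) + 4), -20)) = √(-562/579 + 2⁴) = √(-562/579 + 16) = √(8702/579) = √5038458/579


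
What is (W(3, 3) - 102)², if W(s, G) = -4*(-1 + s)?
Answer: 12100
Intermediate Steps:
W(s, G) = 4 - 4*s
(W(3, 3) - 102)² = ((4 - 4*3) - 102)² = ((4 - 12) - 102)² = (-8 - 102)² = (-110)² = 12100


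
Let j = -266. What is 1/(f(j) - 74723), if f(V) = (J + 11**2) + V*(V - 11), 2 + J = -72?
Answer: -1/994 ≈ -0.0010060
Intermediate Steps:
J = -74 (J = -2 - 72 = -74)
f(V) = 47 + V*(-11 + V) (f(V) = (-74 + 11**2) + V*(V - 11) = (-74 + 121) + V*(-11 + V) = 47 + V*(-11 + V))
1/(f(j) - 74723) = 1/((47 + (-266)**2 - 11*(-266)) - 74723) = 1/((47 + 70756 + 2926) - 74723) = 1/(73729 - 74723) = 1/(-994) = -1/994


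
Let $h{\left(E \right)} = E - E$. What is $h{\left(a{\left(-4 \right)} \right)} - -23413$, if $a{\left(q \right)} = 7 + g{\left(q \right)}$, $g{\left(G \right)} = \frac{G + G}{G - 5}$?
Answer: $23413$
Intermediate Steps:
$g{\left(G \right)} = \frac{2 G}{-5 + G}$
$a{\left(q \right)} = 7 + \frac{2 q}{-5 + q}$
$h{\left(E \right)} = 0$
$h{\left(a{\left(-4 \right)} \right)} - -23413 = 0 - -23413 = 0 + 23413 = 23413$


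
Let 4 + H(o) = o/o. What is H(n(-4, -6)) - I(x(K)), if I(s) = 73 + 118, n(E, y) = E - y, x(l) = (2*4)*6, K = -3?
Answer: -194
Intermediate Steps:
x(l) = 48 (x(l) = 8*6 = 48)
I(s) = 191
H(o) = -3 (H(o) = -4 + o/o = -4 + 1 = -3)
H(n(-4, -6)) - I(x(K)) = -3 - 1*191 = -3 - 191 = -194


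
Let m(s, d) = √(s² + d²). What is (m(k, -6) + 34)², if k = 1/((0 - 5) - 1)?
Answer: (204 + √1297)²/36 ≈ 1600.2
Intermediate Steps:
k = -⅙ (k = 1/(-5 - 1) = 1/(-6) = -⅙ ≈ -0.16667)
m(s, d) = √(d² + s²)
(m(k, -6) + 34)² = (√((-6)² + (-⅙)²) + 34)² = (√(36 + 1/36) + 34)² = (√(1297/36) + 34)² = (√1297/6 + 34)² = (34 + √1297/6)²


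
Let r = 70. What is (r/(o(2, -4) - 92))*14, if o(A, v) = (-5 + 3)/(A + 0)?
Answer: -980/93 ≈ -10.538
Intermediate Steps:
o(A, v) = -2/A
(r/(o(2, -4) - 92))*14 = (70/(-2/2 - 92))*14 = (70/(-2*½ - 92))*14 = (70/(-1 - 92))*14 = (70/(-93))*14 = (70*(-1/93))*14 = -70/93*14 = -980/93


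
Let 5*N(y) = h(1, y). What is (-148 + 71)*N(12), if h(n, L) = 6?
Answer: -462/5 ≈ -92.400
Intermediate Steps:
N(y) = 6/5 (N(y) = (⅕)*6 = 6/5)
(-148 + 71)*N(12) = (-148 + 71)*(6/5) = -77*6/5 = -462/5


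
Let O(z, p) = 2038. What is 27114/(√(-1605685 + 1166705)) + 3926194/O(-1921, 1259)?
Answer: 1963097/1019 - 13557*I*√109745/109745 ≈ 1926.5 - 40.923*I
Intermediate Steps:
27114/(√(-1605685 + 1166705)) + 3926194/O(-1921, 1259) = 27114/(√(-1605685 + 1166705)) + 3926194/2038 = 27114/(√(-438980)) + 3926194*(1/2038) = 27114/((2*I*√109745)) + 1963097/1019 = 27114*(-I*√109745/219490) + 1963097/1019 = -13557*I*√109745/109745 + 1963097/1019 = 1963097/1019 - 13557*I*√109745/109745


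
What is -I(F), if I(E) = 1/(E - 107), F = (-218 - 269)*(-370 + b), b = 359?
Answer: -1/5250 ≈ -0.00019048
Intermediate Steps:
F = 5357 (F = (-218 - 269)*(-370 + 359) = -487*(-11) = 5357)
I(E) = 1/(-107 + E)
-I(F) = -1/(-107 + 5357) = -1/5250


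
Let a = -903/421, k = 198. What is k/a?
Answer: -27786/301 ≈ -92.312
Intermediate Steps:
a = -903/421 (a = -903*1/421 = -903/421 ≈ -2.1449)
k/a = 198/(-903/421) = 198*(-421/903) = -27786/301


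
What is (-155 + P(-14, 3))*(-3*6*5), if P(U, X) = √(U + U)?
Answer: 13950 - 180*I*√7 ≈ 13950.0 - 476.24*I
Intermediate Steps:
P(U, X) = √2*√U (P(U, X) = √(2*U) = √2*√U)
(-155 + P(-14, 3))*(-3*6*5) = (-155 + √2*√(-14))*(-3*6*5) = (-155 + √2*(I*√14))*(-18*5) = (-155 + 2*I*√7)*(-90) = 13950 - 180*I*√7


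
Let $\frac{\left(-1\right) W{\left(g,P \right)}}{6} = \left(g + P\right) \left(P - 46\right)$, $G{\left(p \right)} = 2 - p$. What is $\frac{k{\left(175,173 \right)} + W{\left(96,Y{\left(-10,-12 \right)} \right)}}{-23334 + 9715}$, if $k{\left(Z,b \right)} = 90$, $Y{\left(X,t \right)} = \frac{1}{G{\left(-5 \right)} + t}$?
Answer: $- \frac{666144}{340475} \approx -1.9565$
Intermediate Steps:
$Y{\left(X,t \right)} = \frac{1}{7 + t}$ ($Y{\left(X,t \right)} = \frac{1}{\left(2 - -5\right) + t} = \frac{1}{\left(2 + 5\right) + t} = \frac{1}{7 + t}$)
$W{\left(g,P \right)} = - 6 \left(-46 + P\right) \left(P + g\right)$ ($W{\left(g,P \right)} = - 6 \left(g + P\right) \left(P - 46\right) = - 6 \left(P + g\right) \left(-46 + P\right) = - 6 \left(-46 + P\right) \left(P + g\right)$)
$\frac{k{\left(175,173 \right)} + W{\left(96,Y{\left(-10,-12 \right)} \right)}}{-23334 + 9715} = \frac{90 + \left(- 6 \left(\frac{1}{7 - 12}\right)^{2} + \frac{276}{7 - 12} + 276 \cdot 96 - 6 \frac{1}{7 - 12} \cdot 96\right)}{-23334 + 9715} = \frac{90 + \left(- 6 \left(\frac{1}{-5}\right)^{2} + \frac{276}{-5} + 26496 - 6 \frac{1}{-5} \cdot 96\right)}{-13619} = \left(90 + \left(- 6 \left(- \frac{1}{5}\right)^{2} + 276 \left(- \frac{1}{5}\right) + 26496 - \left(- \frac{6}{5}\right) 96\right)\right) \left(- \frac{1}{13619}\right) = \left(90 + \left(\left(-6\right) \frac{1}{25} - \frac{276}{5} + 26496 + \frac{576}{5}\right)\right) \left(- \frac{1}{13619}\right) = \left(90 + \left(- \frac{6}{25} - \frac{276}{5} + 26496 + \frac{576}{5}\right)\right) \left(- \frac{1}{13619}\right) = \left(90 + \frac{663894}{25}\right) \left(- \frac{1}{13619}\right) = \frac{666144}{25} \left(- \frac{1}{13619}\right) = - \frac{666144}{340475}$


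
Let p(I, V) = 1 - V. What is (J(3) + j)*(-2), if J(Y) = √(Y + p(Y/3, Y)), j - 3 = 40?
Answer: -88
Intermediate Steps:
j = 43 (j = 3 + 40 = 43)
J(Y) = 1 (J(Y) = √(Y + (1 - Y)) = √1 = 1)
(J(3) + j)*(-2) = (1 + 43)*(-2) = 44*(-2) = -88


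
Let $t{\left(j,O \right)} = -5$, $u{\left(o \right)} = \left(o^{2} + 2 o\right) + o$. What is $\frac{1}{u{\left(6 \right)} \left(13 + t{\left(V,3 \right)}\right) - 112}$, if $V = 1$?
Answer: $\frac{1}{320} \approx 0.003125$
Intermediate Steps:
$u{\left(o \right)} = o^{2} + 3 o$
$\frac{1}{u{\left(6 \right)} \left(13 + t{\left(V,3 \right)}\right) - 112} = \frac{1}{6 \left(3 + 6\right) \left(13 - 5\right) - 112} = \frac{1}{6 \cdot 9 \cdot 8 - 112} = \frac{1}{54 \cdot 8 - 112} = \frac{1}{432 - 112} = \frac{1}{320}$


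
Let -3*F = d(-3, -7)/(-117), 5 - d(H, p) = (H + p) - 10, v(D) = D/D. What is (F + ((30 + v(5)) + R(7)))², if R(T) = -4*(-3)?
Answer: 228553924/123201 ≈ 1855.1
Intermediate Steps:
R(T) = 12
v(D) = 1
d(H, p) = 15 - H - p (d(H, p) = 5 - ((H + p) - 10) = 5 - (-10 + H + p) = 5 + (10 - H - p) = 15 - H - p)
F = 25/351 (F = -(15 - 1*(-3) - 1*(-7))/(3*(-117)) = -(15 + 3 + 7)*(-1)/(3*117) = -25*(-1)/(3*117) = -⅓*(-25/117) = 25/351 ≈ 0.071225)
(F + ((30 + v(5)) + R(7)))² = (25/351 + ((30 + 1) + 12))² = (25/351 + (31 + 12))² = (25/351 + 43)² = (15118/351)² = 228553924/123201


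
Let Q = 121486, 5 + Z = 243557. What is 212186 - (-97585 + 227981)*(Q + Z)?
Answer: -47599282862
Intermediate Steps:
Z = 243552 (Z = -5 + 243557 = 243552)
212186 - (-97585 + 227981)*(Q + Z) = 212186 - (-97585 + 227981)*(121486 + 243552) = 212186 - 130396*365038 = 212186 - 1*47599495048 = 212186 - 47599495048 = -47599282862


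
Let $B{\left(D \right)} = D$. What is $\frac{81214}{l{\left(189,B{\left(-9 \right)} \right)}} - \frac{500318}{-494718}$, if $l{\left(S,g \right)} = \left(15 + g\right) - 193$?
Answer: $- \frac{2863176299}{6608019} \approx -433.29$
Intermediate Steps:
$l{\left(S,g \right)} = -178 + g$
$\frac{81214}{l{\left(189,B{\left(-9 \right)} \right)}} - \frac{500318}{-494718} = \frac{81214}{-178 - 9} - \frac{500318}{-494718} = \frac{81214}{-187} - - \frac{35737}{35337} = 81214 \left(- \frac{1}{187}\right) + \frac{35737}{35337} = - \frac{81214}{187} + \frac{35737}{35337} = - \frac{2863176299}{6608019}$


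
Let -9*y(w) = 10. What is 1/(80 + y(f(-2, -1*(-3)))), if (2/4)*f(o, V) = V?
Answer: 9/710 ≈ 0.012676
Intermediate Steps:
f(o, V) = 2*V
y(w) = -10/9 (y(w) = -⅑*10 = -10/9)
1/(80 + y(f(-2, -1*(-3)))) = 1/(80 - 10/9) = 1/(710/9) = 9/710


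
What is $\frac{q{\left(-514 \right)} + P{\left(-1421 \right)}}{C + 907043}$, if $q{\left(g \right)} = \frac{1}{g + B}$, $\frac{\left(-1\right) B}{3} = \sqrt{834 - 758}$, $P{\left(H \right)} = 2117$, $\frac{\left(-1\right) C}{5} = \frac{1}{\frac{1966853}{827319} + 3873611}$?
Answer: $\frac{446940935834388398795}{191495049970226698135138} + \frac{4807070918643 \sqrt{19}}{191495049970226698135138} \approx 0.002334$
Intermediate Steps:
$C = - \frac{4136595}{3204713945762}$ ($C = - \frac{5}{\frac{1966853}{827319} + 3873611} = - \frac{5}{\frac{3204713945762}{827319}} = \left(-5\right) \frac{827319}{3204713945762} = - \frac{4136595}{3204713945762} \approx -1.2908 \cdot 10^{-6}$)
$B = - 6 \sqrt{19}$ ($B = - 3 \sqrt{834 - 758} = - 3 \sqrt{76} = - 3 \cdot 2 \sqrt{19} = - 6 \sqrt{19} \approx -26.153$)
$q{\left(g \right)} = \frac{1}{g - 6 \sqrt{19}}$
$\frac{q{\left(-514 \right)} + P{\left(-1421 \right)}}{C + 907043} = \frac{\frac{1}{-514 - 6 \sqrt{19}} + 2117}{- \frac{4136595}{3204713945762} + 907043} = \frac{2117 + \frac{1}{-514 - 6 \sqrt{19}}}{\frac{2906813351501665171}{3204713945762}} = \left(2117 + \frac{1}{-514 - 6 \sqrt{19}}\right) \frac{3204713945762}{2906813351501665171} = \frac{6784379423178154}{2906813351501665171} + \frac{3204713945762}{2906813351501665171 \left(-514 - 6 \sqrt{19}\right)}$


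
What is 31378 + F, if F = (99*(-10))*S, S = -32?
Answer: 63058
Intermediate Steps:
F = 31680 (F = (99*(-10))*(-32) = -990*(-32) = 31680)
31378 + F = 31378 + 31680 = 63058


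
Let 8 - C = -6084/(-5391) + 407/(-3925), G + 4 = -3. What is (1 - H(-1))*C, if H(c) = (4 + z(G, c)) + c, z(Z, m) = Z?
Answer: 16399093/470215 ≈ 34.876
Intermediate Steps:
G = -7 (G = -4 - 3 = -7)
H(c) = -3 + c (H(c) = (4 - 7) + c = -3 + c)
C = 16399093/2351075 (C = 8 - (-6084/(-5391) + 407/(-3925)) = 8 - (-6084*(-1/5391) + 407*(-1/3925)) = 8 - (676/599 - 407/3925) = 8 - 1*2409507/2351075 = 8 - 2409507/2351075 = 16399093/2351075 ≈ 6.9751)
(1 - H(-1))*C = (1 - (-3 - 1))*(16399093/2351075) = (1 - 1*(-4))*(16399093/2351075) = (1 + 4)*(16399093/2351075) = 5*(16399093/2351075) = 16399093/470215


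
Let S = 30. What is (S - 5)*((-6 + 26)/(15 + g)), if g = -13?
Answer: 250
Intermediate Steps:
(S - 5)*((-6 + 26)/(15 + g)) = (30 - 5)*((-6 + 26)/(15 - 13)) = 25*(20/2) = 25*(20*(1/2)) = 25*10 = 250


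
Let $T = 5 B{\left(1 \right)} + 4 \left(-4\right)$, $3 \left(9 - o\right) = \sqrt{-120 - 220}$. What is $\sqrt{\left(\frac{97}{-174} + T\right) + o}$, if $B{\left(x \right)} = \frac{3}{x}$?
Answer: $\frac{\sqrt{225330 - 20184 i \sqrt{85}}}{174} \approx 2.9236 - 1.0512 i$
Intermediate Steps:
$o = 9 - \frac{2 i \sqrt{85}}{3}$ ($o = 9 - \frac{\sqrt{-120 - 220}}{3} = 9 - \frac{\sqrt{-340}}{3} = 9 - \frac{2 i \sqrt{85}}{3} \approx 9.0 - 6.1464 i$)
$T = -1$ ($T = 5 \cdot \frac{3}{1} + 4 \left(-4\right) = 5 \cdot 3 \cdot 1 - 16 = 5 \cdot 3 - 16 = 15 - 16 = -1$)
$\sqrt{\left(\frac{97}{-174} + T\right) + o} = \sqrt{\left(\frac{97}{-174} - 1\right) + \left(9 - \frac{2 i \sqrt{85}}{3}\right)} = \sqrt{\left(97 \left(- \frac{1}{174}\right) - 1\right) + \left(9 - \frac{2 i \sqrt{85}}{3}\right)} = \sqrt{\left(- \frac{97}{174} - 1\right) + \left(9 - \frac{2 i \sqrt{85}}{3}\right)} = \sqrt{- \frac{271}{174} + \left(9 - \frac{2 i \sqrt{85}}{3}\right)} = \sqrt{\frac{1295}{174} - \frac{2 i \sqrt{85}}{3}}$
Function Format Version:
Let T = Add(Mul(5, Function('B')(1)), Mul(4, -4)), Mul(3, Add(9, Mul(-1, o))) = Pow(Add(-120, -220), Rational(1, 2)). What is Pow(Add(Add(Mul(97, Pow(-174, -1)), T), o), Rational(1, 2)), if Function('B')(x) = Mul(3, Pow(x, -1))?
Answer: Mul(Rational(1, 174), Pow(Add(225330, Mul(-20184, I, Pow(85, Rational(1, 2)))), Rational(1, 2))) ≈ Add(2.9236, Mul(-1.0512, I))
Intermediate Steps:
o = Add(9, Mul(Rational(-2, 3), I, Pow(85, Rational(1, 2)))) (o = Add(9, Mul(Rational(-1, 3), Pow(Add(-120, -220), Rational(1, 2)))) = Add(9, Mul(Rational(-1, 3), Pow(-340, Rational(1, 2)))) = Add(9, Mul(Rational(-1, 3), Mul(2, I, Pow(85, Rational(1, 2))))) = Add(9, Mul(Rational(-2, 3), I, Pow(85, Rational(1, 2)))) ≈ Add(9.0000, Mul(-6.1464, I)))
T = -1 (T = Add(Mul(5, Mul(3, Pow(1, -1))), Mul(4, -4)) = Add(Mul(5, Mul(3, 1)), -16) = Add(Mul(5, 3), -16) = Add(15, -16) = -1)
Pow(Add(Add(Mul(97, Pow(-174, -1)), T), o), Rational(1, 2)) = Pow(Add(Add(Mul(97, Pow(-174, -1)), -1), Add(9, Mul(Rational(-2, 3), I, Pow(85, Rational(1, 2))))), Rational(1, 2)) = Pow(Add(Add(Mul(97, Rational(-1, 174)), -1), Add(9, Mul(Rational(-2, 3), I, Pow(85, Rational(1, 2))))), Rational(1, 2)) = Pow(Add(Add(Rational(-97, 174), -1), Add(9, Mul(Rational(-2, 3), I, Pow(85, Rational(1, 2))))), Rational(1, 2)) = Pow(Add(Rational(-271, 174), Add(9, Mul(Rational(-2, 3), I, Pow(85, Rational(1, 2))))), Rational(1, 2)) = Pow(Add(Rational(1295, 174), Mul(Rational(-2, 3), I, Pow(85, Rational(1, 2)))), Rational(1, 2))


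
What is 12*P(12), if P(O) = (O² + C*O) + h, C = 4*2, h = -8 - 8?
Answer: 2688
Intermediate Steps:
h = -16
C = 8
P(O) = -16 + O² + 8*O (P(O) = (O² + 8*O) - 16 = -16 + O² + 8*O)
12*P(12) = 12*(-16 + 12² + 8*12) = 12*(-16 + 144 + 96) = 12*224 = 2688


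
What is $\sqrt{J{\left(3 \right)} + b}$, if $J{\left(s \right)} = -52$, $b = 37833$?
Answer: $\sqrt{37781} \approx 194.37$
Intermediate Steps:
$\sqrt{J{\left(3 \right)} + b} = \sqrt{-52 + 37833} = \sqrt{37781}$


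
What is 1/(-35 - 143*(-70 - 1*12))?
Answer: 1/11691 ≈ 8.5536e-5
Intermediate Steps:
1/(-35 - 143*(-70 - 1*12)) = 1/(-35 - 143*(-70 - 12)) = 1/(-35 - 143*(-82)) = 1/(-35 + 11726) = 1/11691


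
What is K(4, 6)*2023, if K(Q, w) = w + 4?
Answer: 20230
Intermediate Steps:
K(Q, w) = 4 + w
K(4, 6)*2023 = (4 + 6)*2023 = 10*2023 = 20230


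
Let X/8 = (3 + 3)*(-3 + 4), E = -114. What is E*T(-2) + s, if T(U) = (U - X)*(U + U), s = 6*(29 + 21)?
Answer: -22500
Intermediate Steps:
X = 48 (X = 8*((3 + 3)*(-3 + 4)) = 8*(6*1) = 8*6 = 48)
s = 300 (s = 6*50 = 300)
T(U) = 2*U*(-48 + U) (T(U) = (U - 1*48)*(U + U) = (U - 48)*(2*U) = (-48 + U)*(2*U) = 2*U*(-48 + U))
E*T(-2) + s = -228*(-2)*(-48 - 2) + 300 = -228*(-2)*(-50) + 300 = -114*200 + 300 = -22800 + 300 = -22500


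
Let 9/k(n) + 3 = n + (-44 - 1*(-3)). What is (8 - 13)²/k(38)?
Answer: -50/3 ≈ -16.667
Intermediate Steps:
k(n) = 9/(-44 + n) (k(n) = 9/(-3 + (n + (-44 - 1*(-3)))) = 9/(-3 + (n + (-44 + 3))) = 9/(-3 + (n - 41)) = 9/(-3 + (-41 + n)) = 9/(-44 + n))
(8 - 13)²/k(38) = (8 - 13)²/((9/(-44 + 38))) = (-5)²/((9/(-6))) = 25/((9*(-⅙))) = 25/(-3/2) = 25*(-⅔) = -50/3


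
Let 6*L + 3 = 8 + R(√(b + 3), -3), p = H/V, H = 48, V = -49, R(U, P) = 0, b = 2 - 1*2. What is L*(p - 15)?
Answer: -1305/98 ≈ -13.316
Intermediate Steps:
b = 0 (b = 2 - 2 = 0)
p = -48/49 (p = 48/(-49) = 48*(-1/49) = -48/49 ≈ -0.97959)
L = ⅚ (L = -½ + (8 + 0)/6 = -½ + (⅙)*8 = -½ + 4/3 = ⅚ ≈ 0.83333)
L*(p - 15) = 5*(-48/49 - 15)/6 = (⅚)*(-783/49) = -1305/98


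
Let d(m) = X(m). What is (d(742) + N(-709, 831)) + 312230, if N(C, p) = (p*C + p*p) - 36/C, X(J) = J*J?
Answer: 683600820/709 ≈ 9.6418e+5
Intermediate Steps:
X(J) = J²
N(C, p) = p² - 36/C + C*p (N(C, p) = (C*p + p²) - 36/C = (p² + C*p) - 36/C = p² - 36/C + C*p)
d(m) = m²
(d(742) + N(-709, 831)) + 312230 = (742² + (-36 - 709*831*(-709 + 831))/(-709)) + 312230 = (550564 - (-36 - 709*831*122)/709) + 312230 = (550564 - (-36 - 71879838)/709) + 312230 = (550564 - 1/709*(-71879874)) + 312230 = (550564 + 71879874/709) + 312230 = 462229750/709 + 312230 = 683600820/709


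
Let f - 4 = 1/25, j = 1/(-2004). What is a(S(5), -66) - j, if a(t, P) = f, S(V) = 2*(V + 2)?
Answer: 202429/50100 ≈ 4.0405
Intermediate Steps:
S(V) = 4 + 2*V (S(V) = 2*(2 + V) = 4 + 2*V)
j = -1/2004 ≈ -0.00049900
f = 101/25 (f = 4 + 1/25 = 101/25 ≈ 4.0400)
a(t, P) = 101/25
a(S(5), -66) - j = 101/25 - 1*(-1/2004) = 101/25 + 1/2004 = 202429/50100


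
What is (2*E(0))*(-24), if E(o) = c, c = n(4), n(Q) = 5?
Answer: -240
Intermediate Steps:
c = 5
E(o) = 5
(2*E(0))*(-24) = (2*5)*(-24) = 10*(-24) = -240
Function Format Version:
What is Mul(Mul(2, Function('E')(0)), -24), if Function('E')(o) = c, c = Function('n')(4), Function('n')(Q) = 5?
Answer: -240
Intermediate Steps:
c = 5
Function('E')(o) = 5
Mul(Mul(2, Function('E')(0)), -24) = Mul(Mul(2, 5), -24) = Mul(10, -24) = -240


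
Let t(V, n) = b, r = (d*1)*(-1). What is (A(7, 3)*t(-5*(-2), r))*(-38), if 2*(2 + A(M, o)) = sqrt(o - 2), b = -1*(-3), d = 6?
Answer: 171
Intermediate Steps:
r = -6 (r = (6*1)*(-1) = 6*(-1) = -6)
b = 3
t(V, n) = 3
A(M, o) = -2 + sqrt(-2 + o)/2 (A(M, o) = -2 + sqrt(o - 2)/2 = -2 + sqrt(-2 + o)/2)
(A(7, 3)*t(-5*(-2), r))*(-38) = ((-2 + sqrt(-2 + 3)/2)*3)*(-38) = ((-2 + sqrt(1)/2)*3)*(-38) = ((-2 + (1/2)*1)*3)*(-38) = ((-2 + 1/2)*3)*(-38) = -3/2*3*(-38) = -9/2*(-38) = 171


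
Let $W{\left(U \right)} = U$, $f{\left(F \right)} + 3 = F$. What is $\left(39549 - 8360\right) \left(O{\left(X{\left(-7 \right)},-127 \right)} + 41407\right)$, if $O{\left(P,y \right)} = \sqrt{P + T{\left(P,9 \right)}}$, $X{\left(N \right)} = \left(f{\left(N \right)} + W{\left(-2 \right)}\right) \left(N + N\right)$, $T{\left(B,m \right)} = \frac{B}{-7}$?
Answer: $1291817191$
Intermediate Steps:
$f{\left(F \right)} = -3 + F$
$T{\left(B,m \right)} = - \frac{B}{7}$ ($T{\left(B,m \right)} = B \left(- \frac{1}{7}\right) = - \frac{B}{7}$)
$X{\left(N \right)} = 2 N \left(-5 + N\right)$ ($X{\left(N \right)} = \left(\left(-3 + N\right) - 2\right) \left(N + N\right) = \left(-5 + N\right) 2 N = 2 N \left(-5 + N\right)$)
$O{\left(P,y \right)} = \frac{\sqrt{42} \sqrt{P}}{7}$ ($O{\left(P,y \right)} = \sqrt{P - \frac{P}{7}} = \sqrt{\frac{6 P}{7}} = \frac{\sqrt{42} \sqrt{P}}{7}$)
$\left(39549 - 8360\right) \left(O{\left(X{\left(-7 \right)},-127 \right)} + 41407\right) = \left(39549 - 8360\right) \left(\frac{\sqrt{42} \sqrt{2 \left(-7\right) \left(-5 - 7\right)}}{7} + 41407\right) = 31189 \left(\frac{\sqrt{42} \sqrt{2 \left(-7\right) \left(-12\right)}}{7} + 41407\right) = 31189 \left(\frac{\sqrt{42} \sqrt{168}}{7} + 41407\right) = 31189 \left(\frac{\sqrt{42} \cdot 2 \sqrt{42}}{7} + 41407\right) = 31189 \left(12 + 41407\right) = 31189 \cdot 41419 = 1291817191$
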